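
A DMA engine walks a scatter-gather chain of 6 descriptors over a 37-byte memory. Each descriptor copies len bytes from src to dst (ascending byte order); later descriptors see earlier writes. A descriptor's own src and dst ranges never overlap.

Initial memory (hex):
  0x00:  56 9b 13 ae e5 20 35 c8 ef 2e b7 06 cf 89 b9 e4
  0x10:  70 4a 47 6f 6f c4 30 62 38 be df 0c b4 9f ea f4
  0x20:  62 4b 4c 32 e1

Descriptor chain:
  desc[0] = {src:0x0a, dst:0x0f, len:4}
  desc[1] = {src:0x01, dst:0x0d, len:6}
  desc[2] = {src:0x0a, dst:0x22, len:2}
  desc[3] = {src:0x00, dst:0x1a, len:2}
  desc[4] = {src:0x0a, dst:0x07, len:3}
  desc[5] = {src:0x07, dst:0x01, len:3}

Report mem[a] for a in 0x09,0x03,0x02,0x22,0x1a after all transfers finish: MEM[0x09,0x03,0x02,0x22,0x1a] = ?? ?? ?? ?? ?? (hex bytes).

MEM[0x09,0x03,0x02,0x22,0x1a] = cf cf 06 b7 56

D0: mem[0x0f..0x12] <- [b7 06 cf 89]
D1: mem[0x0d..0x12] <- [9b 13 ae e5 20 35]
D2: mem[0x22..0x23] <- [b7 06]
D3: mem[0x1a..0x1b] <- [56 9b]
D4: mem[0x07..0x09] <- [b7 06 cf]
D5: mem[0x01..0x03] <- [b7 06 cf]
query mem[0x09]=0xcf, mem[0x03]=0xcf, mem[0x02]=0x06, mem[0x22]=0xb7, mem[0x1a]=0x56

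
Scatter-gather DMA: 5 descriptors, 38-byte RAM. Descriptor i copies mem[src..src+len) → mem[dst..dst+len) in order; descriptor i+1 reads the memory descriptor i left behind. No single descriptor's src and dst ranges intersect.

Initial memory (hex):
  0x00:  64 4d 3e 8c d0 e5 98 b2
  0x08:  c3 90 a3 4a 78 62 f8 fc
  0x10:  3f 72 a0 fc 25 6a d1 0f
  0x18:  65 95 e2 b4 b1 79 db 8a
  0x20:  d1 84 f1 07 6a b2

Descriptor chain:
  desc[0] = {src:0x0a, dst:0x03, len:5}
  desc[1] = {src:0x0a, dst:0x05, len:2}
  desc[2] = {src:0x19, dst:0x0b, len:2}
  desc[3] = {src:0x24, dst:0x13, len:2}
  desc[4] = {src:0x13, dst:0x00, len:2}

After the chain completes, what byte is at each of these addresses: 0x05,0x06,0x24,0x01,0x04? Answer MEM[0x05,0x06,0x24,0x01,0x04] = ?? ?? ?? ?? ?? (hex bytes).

[0] 0x0a->0x03 len=5 : a3 4a 78 62 f8
[1] 0x0a->0x05 len=2 : a3 4a
[2] 0x19->0x0b len=2 : 95 e2
[3] 0x24->0x13 len=2 : 6a b2
[4] 0x13->0x00 len=2 : 6a b2
query mem[0x05]=0xa3, mem[0x06]=0x4a, mem[0x24]=0x6a, mem[0x01]=0xb2, mem[0x04]=0x4a

MEM[0x05,0x06,0x24,0x01,0x04] = a3 4a 6a b2 4a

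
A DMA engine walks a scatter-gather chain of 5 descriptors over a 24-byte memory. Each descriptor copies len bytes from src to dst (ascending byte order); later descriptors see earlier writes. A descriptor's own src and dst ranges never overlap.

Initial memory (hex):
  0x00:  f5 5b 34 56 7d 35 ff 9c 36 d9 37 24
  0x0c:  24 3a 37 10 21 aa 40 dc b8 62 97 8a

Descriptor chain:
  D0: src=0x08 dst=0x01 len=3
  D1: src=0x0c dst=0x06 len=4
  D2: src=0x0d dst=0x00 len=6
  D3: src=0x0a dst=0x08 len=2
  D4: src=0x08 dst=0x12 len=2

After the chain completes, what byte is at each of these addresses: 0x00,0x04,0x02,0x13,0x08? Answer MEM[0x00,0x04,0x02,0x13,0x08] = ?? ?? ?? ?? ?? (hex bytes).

MEM[0x00,0x04,0x02,0x13,0x08] = 3a aa 10 24 37

  after D0: wrote 3B at 0x01 = 36d937
  after D1: wrote 4B at 0x06 = 243a3710
  after D2: wrote 6B at 0x00 = 3a371021aa40
  after D3: wrote 2B at 0x08 = 3724
  after D4: wrote 2B at 0x12 = 3724
query mem[0x00]=0x3a, mem[0x04]=0xaa, mem[0x02]=0x10, mem[0x13]=0x24, mem[0x08]=0x37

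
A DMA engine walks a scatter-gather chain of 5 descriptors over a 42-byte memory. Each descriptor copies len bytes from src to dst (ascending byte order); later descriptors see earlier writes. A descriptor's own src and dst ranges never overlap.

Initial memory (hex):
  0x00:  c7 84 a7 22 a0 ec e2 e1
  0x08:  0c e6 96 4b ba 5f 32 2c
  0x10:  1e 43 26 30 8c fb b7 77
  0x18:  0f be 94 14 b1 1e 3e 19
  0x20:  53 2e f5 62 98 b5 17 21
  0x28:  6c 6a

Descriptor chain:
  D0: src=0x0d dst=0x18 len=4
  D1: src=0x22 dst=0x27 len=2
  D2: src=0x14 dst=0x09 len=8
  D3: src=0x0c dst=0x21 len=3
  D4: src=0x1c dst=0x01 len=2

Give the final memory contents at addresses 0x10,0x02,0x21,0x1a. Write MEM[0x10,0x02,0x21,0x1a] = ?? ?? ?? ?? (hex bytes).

MEM[0x10,0x02,0x21,0x1a] = 1e 1e 77 2c

  after D0: wrote 4B at 0x18 = 5f322c1e
  after D1: wrote 2B at 0x27 = f562
  after D2: wrote 8B at 0x09 = 8cfbb7775f322c1e
  after D3: wrote 3B at 0x21 = 775f32
  after D4: wrote 2B at 0x01 = b11e
query mem[0x10]=0x1e, mem[0x02]=0x1e, mem[0x21]=0x77, mem[0x1a]=0x2c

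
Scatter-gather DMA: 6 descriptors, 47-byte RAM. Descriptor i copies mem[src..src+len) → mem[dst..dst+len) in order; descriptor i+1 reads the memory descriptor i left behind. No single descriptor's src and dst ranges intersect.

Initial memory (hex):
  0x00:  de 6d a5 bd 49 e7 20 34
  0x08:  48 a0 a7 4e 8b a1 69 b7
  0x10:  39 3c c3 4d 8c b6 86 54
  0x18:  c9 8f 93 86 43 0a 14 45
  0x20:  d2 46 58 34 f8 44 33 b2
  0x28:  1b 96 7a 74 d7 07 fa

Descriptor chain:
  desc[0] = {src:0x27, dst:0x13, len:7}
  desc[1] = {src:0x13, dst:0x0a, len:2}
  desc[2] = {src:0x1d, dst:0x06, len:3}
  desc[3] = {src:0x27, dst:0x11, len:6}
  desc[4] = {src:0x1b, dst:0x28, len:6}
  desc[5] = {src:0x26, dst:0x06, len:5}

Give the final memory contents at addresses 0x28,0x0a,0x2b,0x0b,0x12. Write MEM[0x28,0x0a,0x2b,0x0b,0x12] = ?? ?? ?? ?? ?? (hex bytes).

MEM[0x28,0x0a,0x2b,0x0b,0x12] = 86 0a 14 1b 1b

#0 dst[0x13+7] := {0xb2,0x1b,0x96,0x7a,0x74,0xd7,0x07}
#1 dst[0x0a+2] := {0xb2,0x1b}
#2 dst[0x06+3] := {0x0a,0x14,0x45}
#3 dst[0x11+6] := {0xb2,0x1b,0x96,0x7a,0x74,0xd7}
#4 dst[0x28+6] := {0x86,0x43,0x0a,0x14,0x45,0xd2}
#5 dst[0x06+5] := {0x33,0xb2,0x86,0x43,0x0a}
query mem[0x28]=0x86, mem[0x0a]=0x0a, mem[0x2b]=0x14, mem[0x0b]=0x1b, mem[0x12]=0x1b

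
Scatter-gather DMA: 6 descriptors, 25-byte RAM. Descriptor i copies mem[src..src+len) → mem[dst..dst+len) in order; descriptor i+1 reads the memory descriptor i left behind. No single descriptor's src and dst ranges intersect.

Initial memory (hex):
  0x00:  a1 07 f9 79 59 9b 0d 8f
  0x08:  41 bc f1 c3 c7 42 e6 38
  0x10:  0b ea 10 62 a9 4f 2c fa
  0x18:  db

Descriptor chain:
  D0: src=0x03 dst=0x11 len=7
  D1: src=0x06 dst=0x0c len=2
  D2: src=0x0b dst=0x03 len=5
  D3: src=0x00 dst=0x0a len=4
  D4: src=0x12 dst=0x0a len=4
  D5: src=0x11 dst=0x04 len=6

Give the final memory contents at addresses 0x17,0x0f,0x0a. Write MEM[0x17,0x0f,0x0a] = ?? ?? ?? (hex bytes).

  after D0: wrote 7B at 0x11 = 79599b0d8f41bc
  after D1: wrote 2B at 0x0c = 0d8f
  after D2: wrote 5B at 0x03 = c30d8fe638
  after D3: wrote 4B at 0x0a = a107f9c3
  after D4: wrote 4B at 0x0a = 599b0d8f
  after D5: wrote 6B at 0x04 = 79599b0d8f41
query mem[0x17]=0xbc, mem[0x0f]=0x38, mem[0x0a]=0x59

MEM[0x17,0x0f,0x0a] = bc 38 59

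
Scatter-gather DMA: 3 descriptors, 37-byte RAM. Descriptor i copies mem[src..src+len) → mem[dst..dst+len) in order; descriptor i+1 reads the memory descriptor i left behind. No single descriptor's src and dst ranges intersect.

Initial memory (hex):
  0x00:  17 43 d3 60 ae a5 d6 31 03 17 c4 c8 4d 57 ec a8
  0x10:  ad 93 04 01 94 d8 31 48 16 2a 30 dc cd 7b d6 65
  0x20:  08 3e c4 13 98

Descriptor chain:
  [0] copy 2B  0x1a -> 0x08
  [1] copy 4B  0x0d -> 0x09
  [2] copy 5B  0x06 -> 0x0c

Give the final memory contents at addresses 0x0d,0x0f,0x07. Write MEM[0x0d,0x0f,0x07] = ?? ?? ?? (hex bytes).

MEM[0x0d,0x0f,0x07] = 31 57 31

[0] 0x1a->0x08 len=2 : 30 dc
[1] 0x0d->0x09 len=4 : 57 ec a8 ad
[2] 0x06->0x0c len=5 : d6 31 30 57 ec
query mem[0x0d]=0x31, mem[0x0f]=0x57, mem[0x07]=0x31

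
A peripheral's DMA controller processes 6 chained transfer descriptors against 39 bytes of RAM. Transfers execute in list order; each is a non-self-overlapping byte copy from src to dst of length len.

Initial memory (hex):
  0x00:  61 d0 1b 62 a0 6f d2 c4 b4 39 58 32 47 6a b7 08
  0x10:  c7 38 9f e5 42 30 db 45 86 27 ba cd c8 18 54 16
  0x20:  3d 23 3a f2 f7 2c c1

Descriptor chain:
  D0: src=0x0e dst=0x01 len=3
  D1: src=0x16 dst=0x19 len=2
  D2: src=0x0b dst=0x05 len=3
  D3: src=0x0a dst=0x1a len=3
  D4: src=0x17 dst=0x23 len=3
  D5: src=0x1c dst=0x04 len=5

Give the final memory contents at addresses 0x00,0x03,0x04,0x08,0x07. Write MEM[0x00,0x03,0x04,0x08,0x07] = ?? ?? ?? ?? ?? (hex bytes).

[0] 0x0e->0x01 len=3 : b7 08 c7
[1] 0x16->0x19 len=2 : db 45
[2] 0x0b->0x05 len=3 : 32 47 6a
[3] 0x0a->0x1a len=3 : 58 32 47
[4] 0x17->0x23 len=3 : 45 86 db
[5] 0x1c->0x04 len=5 : 47 18 54 16 3d
query mem[0x00]=0x61, mem[0x03]=0xc7, mem[0x04]=0x47, mem[0x08]=0x3d, mem[0x07]=0x16

MEM[0x00,0x03,0x04,0x08,0x07] = 61 c7 47 3d 16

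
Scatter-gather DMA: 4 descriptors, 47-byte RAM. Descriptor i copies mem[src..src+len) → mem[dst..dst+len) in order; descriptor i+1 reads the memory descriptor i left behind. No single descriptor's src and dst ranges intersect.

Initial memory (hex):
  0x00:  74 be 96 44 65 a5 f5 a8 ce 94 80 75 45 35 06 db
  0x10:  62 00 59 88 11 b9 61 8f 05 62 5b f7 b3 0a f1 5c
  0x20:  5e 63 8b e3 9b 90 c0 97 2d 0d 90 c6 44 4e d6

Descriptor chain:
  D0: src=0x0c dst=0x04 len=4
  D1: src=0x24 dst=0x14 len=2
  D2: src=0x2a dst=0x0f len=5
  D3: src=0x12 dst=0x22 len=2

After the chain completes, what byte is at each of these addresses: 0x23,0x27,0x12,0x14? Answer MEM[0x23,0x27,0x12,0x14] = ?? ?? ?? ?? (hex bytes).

  after D0: wrote 4B at 0x04 = 453506db
  after D1: wrote 2B at 0x14 = 9b90
  after D2: wrote 5B at 0x0f = 90c6444ed6
  after D3: wrote 2B at 0x22 = 4ed6
query mem[0x23]=0xd6, mem[0x27]=0x97, mem[0x12]=0x4e, mem[0x14]=0x9b

MEM[0x23,0x27,0x12,0x14] = d6 97 4e 9b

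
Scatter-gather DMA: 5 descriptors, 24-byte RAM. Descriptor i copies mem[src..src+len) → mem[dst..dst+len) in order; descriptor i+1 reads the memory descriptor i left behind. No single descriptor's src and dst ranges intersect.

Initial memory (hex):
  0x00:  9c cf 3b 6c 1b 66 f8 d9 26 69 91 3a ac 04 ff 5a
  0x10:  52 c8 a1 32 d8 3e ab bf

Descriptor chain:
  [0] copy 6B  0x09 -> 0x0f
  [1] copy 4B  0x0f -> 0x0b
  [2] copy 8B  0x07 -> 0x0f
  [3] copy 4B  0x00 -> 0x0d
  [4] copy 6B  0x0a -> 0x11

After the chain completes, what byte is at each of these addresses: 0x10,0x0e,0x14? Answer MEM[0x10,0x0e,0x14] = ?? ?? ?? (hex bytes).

  after D0: wrote 6B at 0x0f = 69913aac04ff
  after D1: wrote 4B at 0x0b = 69913aac
  after D2: wrote 8B at 0x0f = d926699169913aac
  after D3: wrote 4B at 0x0d = 9ccf3b6c
  after D4: wrote 6B at 0x11 = 9169919ccf3b
query mem[0x10]=0x6c, mem[0x0e]=0xcf, mem[0x14]=0x9c

MEM[0x10,0x0e,0x14] = 6c cf 9c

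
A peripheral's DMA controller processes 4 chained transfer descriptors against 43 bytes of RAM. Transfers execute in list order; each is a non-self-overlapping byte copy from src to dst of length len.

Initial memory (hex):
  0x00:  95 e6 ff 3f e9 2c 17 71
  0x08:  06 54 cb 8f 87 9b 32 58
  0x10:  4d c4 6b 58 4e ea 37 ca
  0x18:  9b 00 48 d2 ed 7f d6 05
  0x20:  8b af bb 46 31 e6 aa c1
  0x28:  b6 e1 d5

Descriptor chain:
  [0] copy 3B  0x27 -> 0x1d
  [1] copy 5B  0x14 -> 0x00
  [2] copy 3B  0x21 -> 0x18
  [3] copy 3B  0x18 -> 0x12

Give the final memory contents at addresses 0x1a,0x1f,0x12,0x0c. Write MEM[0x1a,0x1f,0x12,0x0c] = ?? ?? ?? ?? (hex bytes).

MEM[0x1a,0x1f,0x12,0x0c] = 46 e1 af 87

[0] 0x27->0x1d len=3 : c1 b6 e1
[1] 0x14->0x00 len=5 : 4e ea 37 ca 9b
[2] 0x21->0x18 len=3 : af bb 46
[3] 0x18->0x12 len=3 : af bb 46
query mem[0x1a]=0x46, mem[0x1f]=0xe1, mem[0x12]=0xaf, mem[0x0c]=0x87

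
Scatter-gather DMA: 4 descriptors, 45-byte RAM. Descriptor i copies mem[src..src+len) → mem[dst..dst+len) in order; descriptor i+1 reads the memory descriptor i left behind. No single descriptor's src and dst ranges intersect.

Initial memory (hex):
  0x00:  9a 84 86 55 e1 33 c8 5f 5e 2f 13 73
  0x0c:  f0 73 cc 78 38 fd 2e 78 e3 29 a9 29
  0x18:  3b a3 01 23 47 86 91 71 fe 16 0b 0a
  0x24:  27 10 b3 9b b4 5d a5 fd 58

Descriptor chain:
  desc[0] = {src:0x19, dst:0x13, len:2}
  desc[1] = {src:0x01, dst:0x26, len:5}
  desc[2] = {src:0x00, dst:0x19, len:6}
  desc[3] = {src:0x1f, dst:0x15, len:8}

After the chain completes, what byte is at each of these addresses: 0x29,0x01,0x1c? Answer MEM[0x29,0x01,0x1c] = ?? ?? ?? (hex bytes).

  after D0: wrote 2B at 0x13 = a301
  after D1: wrote 5B at 0x26 = 848655e133
  after D2: wrote 6B at 0x19 = 9a848655e133
  after D3: wrote 8B at 0x15 = 71fe160b0a271084
query mem[0x29]=0xe1, mem[0x01]=0x84, mem[0x1c]=0x84

MEM[0x29,0x01,0x1c] = e1 84 84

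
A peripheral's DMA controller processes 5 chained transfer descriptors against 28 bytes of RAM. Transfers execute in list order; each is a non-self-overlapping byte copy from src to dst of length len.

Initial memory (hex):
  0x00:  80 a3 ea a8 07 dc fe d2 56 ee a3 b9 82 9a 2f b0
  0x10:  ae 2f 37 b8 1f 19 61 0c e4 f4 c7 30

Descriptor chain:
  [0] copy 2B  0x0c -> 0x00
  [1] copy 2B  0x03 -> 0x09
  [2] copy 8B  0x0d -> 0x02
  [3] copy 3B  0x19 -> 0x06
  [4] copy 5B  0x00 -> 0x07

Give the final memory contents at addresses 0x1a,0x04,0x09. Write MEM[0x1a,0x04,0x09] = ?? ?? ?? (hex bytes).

  after D0: wrote 2B at 0x00 = 829a
  after D1: wrote 2B at 0x09 = a807
  after D2: wrote 8B at 0x02 = 9a2fb0ae2f37b81f
  after D3: wrote 3B at 0x06 = f4c730
  after D4: wrote 5B at 0x07 = 829a9a2fb0
query mem[0x1a]=0xc7, mem[0x04]=0xb0, mem[0x09]=0x9a

MEM[0x1a,0x04,0x09] = c7 b0 9a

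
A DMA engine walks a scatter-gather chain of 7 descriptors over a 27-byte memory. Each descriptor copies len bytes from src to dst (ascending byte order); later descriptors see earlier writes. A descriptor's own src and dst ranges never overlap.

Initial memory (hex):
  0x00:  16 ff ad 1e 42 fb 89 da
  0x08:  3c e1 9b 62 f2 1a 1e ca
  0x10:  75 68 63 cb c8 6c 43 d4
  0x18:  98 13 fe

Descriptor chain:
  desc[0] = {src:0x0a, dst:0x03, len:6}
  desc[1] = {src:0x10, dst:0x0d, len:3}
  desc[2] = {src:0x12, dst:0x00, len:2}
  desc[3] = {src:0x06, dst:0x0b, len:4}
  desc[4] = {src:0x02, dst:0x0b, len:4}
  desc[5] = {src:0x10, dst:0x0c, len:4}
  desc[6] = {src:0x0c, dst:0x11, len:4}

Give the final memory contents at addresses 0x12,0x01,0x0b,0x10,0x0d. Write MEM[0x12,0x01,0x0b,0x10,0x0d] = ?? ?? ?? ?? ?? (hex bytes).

MEM[0x12,0x01,0x0b,0x10,0x0d] = 68 cb ad 75 68

#0 dst[0x03+6] := {0x9b,0x62,0xf2,0x1a,0x1e,0xca}
#1 dst[0x0d+3] := {0x75,0x68,0x63}
#2 dst[0x00+2] := {0x63,0xcb}
#3 dst[0x0b+4] := {0x1a,0x1e,0xca,0xe1}
#4 dst[0x0b+4] := {0xad,0x9b,0x62,0xf2}
#5 dst[0x0c+4] := {0x75,0x68,0x63,0xcb}
#6 dst[0x11+4] := {0x75,0x68,0x63,0xcb}
query mem[0x12]=0x68, mem[0x01]=0xcb, mem[0x0b]=0xad, mem[0x10]=0x75, mem[0x0d]=0x68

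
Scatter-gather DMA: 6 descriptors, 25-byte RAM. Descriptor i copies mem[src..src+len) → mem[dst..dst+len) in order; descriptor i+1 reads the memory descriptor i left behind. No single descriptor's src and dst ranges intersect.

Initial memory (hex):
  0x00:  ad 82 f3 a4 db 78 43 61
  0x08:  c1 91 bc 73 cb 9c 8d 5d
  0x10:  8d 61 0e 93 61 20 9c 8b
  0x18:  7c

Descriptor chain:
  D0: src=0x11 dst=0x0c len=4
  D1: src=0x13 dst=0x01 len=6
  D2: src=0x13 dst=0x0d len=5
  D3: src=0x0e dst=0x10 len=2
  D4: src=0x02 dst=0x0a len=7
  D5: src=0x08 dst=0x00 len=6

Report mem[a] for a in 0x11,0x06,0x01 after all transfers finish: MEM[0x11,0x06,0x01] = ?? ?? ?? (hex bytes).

MEM[0x11,0x06,0x01] = 20 7c 91

[0] 0x11->0x0c len=4 : 61 0e 93 61
[1] 0x13->0x01 len=6 : 93 61 20 9c 8b 7c
[2] 0x13->0x0d len=5 : 93 61 20 9c 8b
[3] 0x0e->0x10 len=2 : 61 20
[4] 0x02->0x0a len=7 : 61 20 9c 8b 7c 61 c1
[5] 0x08->0x00 len=6 : c1 91 61 20 9c 8b
query mem[0x11]=0x20, mem[0x06]=0x7c, mem[0x01]=0x91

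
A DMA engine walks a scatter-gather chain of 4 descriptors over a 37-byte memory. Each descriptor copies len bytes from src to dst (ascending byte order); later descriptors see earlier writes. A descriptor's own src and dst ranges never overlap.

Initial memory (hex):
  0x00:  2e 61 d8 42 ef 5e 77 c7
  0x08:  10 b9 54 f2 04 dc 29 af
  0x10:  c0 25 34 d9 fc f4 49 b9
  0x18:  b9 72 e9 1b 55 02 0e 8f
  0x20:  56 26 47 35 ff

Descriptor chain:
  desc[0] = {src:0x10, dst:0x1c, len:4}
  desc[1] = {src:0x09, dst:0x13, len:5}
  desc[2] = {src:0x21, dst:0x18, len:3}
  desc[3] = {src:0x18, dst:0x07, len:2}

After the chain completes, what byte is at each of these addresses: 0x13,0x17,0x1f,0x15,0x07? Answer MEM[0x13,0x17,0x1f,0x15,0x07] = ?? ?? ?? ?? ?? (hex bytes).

MEM[0x13,0x17,0x1f,0x15,0x07] = b9 dc d9 f2 26

  after D0: wrote 4B at 0x1c = c02534d9
  after D1: wrote 5B at 0x13 = b954f204dc
  after D2: wrote 3B at 0x18 = 264735
  after D3: wrote 2B at 0x07 = 2647
query mem[0x13]=0xb9, mem[0x17]=0xdc, mem[0x1f]=0xd9, mem[0x15]=0xf2, mem[0x07]=0x26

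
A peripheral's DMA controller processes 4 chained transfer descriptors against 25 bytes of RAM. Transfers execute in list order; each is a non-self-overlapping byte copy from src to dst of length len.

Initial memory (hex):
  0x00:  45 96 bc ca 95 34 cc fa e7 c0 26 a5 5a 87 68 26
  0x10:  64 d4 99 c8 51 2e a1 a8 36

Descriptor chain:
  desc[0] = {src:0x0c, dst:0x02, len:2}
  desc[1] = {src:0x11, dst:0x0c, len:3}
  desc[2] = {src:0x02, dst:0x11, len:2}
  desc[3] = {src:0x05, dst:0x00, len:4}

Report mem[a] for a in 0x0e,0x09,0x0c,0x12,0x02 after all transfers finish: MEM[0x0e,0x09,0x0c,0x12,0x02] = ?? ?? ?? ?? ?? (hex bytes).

[0] 0x0c->0x02 len=2 : 5a 87
[1] 0x11->0x0c len=3 : d4 99 c8
[2] 0x02->0x11 len=2 : 5a 87
[3] 0x05->0x00 len=4 : 34 cc fa e7
query mem[0x0e]=0xc8, mem[0x09]=0xc0, mem[0x0c]=0xd4, mem[0x12]=0x87, mem[0x02]=0xfa

MEM[0x0e,0x09,0x0c,0x12,0x02] = c8 c0 d4 87 fa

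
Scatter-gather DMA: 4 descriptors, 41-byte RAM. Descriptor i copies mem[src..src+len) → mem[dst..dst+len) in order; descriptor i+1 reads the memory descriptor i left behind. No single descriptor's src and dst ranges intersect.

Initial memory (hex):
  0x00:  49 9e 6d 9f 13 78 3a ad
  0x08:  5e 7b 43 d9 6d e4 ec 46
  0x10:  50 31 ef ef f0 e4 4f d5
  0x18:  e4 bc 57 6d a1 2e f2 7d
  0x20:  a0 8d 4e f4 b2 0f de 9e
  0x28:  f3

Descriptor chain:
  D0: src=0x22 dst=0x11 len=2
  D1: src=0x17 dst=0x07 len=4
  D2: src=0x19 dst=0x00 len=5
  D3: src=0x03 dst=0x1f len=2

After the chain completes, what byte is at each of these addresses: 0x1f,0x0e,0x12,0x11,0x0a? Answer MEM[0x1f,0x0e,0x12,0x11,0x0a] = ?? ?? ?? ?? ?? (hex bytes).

MEM[0x1f,0x0e,0x12,0x11,0x0a] = a1 ec f4 4e 57

#0 dst[0x11+2] := {0x4e,0xf4}
#1 dst[0x07+4] := {0xd5,0xe4,0xbc,0x57}
#2 dst[0x00+5] := {0xbc,0x57,0x6d,0xa1,0x2e}
#3 dst[0x1f+2] := {0xa1,0x2e}
query mem[0x1f]=0xa1, mem[0x0e]=0xec, mem[0x12]=0xf4, mem[0x11]=0x4e, mem[0x0a]=0x57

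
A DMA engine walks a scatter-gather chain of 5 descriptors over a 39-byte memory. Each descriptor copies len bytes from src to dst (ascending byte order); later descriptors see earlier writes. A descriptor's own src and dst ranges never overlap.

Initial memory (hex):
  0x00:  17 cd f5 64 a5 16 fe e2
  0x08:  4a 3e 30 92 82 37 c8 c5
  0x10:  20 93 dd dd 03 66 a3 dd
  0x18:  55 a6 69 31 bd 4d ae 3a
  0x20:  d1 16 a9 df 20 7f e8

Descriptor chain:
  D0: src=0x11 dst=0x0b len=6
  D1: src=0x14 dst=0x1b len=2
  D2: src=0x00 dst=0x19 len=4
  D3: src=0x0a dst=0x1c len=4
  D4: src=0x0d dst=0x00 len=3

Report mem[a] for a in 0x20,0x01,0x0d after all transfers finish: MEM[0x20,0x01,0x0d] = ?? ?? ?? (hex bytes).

MEM[0x20,0x01,0x0d] = d1 03 dd

[0] 0x11->0x0b len=6 : 93 dd dd 03 66 a3
[1] 0x14->0x1b len=2 : 03 66
[2] 0x00->0x19 len=4 : 17 cd f5 64
[3] 0x0a->0x1c len=4 : 30 93 dd dd
[4] 0x0d->0x00 len=3 : dd 03 66
query mem[0x20]=0xd1, mem[0x01]=0x03, mem[0x0d]=0xdd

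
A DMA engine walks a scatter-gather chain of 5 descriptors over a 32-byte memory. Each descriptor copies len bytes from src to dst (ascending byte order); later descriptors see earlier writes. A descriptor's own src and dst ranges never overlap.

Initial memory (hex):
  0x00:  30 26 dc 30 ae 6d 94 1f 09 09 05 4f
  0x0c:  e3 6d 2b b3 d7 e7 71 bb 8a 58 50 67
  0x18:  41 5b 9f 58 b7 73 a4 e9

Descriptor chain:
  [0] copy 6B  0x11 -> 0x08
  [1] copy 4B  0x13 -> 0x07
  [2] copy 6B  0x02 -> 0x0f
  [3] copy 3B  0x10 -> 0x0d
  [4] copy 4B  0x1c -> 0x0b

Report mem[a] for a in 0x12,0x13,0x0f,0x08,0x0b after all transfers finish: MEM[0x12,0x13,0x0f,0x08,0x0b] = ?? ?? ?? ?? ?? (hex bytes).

MEM[0x12,0x13,0x0f,0x08,0x0b] = 6d 94 6d 8a b7

#0 dst[0x08+6] := {0xe7,0x71,0xbb,0x8a,0x58,0x50}
#1 dst[0x07+4] := {0xbb,0x8a,0x58,0x50}
#2 dst[0x0f+6] := {0xdc,0x30,0xae,0x6d,0x94,0xbb}
#3 dst[0x0d+3] := {0x30,0xae,0x6d}
#4 dst[0x0b+4] := {0xb7,0x73,0xa4,0xe9}
query mem[0x12]=0x6d, mem[0x13]=0x94, mem[0x0f]=0x6d, mem[0x08]=0x8a, mem[0x0b]=0xb7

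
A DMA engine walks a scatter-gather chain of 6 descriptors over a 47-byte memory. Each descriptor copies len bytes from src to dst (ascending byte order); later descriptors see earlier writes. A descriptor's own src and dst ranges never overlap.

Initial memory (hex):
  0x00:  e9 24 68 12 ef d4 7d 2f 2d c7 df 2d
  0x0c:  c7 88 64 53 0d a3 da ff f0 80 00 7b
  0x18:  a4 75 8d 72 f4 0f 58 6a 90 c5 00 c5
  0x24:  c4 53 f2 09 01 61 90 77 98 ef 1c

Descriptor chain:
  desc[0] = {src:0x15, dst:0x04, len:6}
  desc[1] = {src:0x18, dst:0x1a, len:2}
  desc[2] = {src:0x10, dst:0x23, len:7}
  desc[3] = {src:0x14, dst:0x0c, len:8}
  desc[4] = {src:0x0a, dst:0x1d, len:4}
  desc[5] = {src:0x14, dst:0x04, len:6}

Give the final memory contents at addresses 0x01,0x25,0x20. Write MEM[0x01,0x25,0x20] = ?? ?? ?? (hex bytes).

D0: mem[0x04..0x09] <- [80 00 7b a4 75 8d]
D1: mem[0x1a..0x1b] <- [a4 75]
D2: mem[0x23..0x29] <- [0d a3 da ff f0 80 00]
D3: mem[0x0c..0x13] <- [f0 80 00 7b a4 75 a4 75]
D4: mem[0x1d..0x20] <- [df 2d f0 80]
D5: mem[0x04..0x09] <- [f0 80 00 7b a4 75]
query mem[0x01]=0x24, mem[0x25]=0xda, mem[0x20]=0x80

MEM[0x01,0x25,0x20] = 24 da 80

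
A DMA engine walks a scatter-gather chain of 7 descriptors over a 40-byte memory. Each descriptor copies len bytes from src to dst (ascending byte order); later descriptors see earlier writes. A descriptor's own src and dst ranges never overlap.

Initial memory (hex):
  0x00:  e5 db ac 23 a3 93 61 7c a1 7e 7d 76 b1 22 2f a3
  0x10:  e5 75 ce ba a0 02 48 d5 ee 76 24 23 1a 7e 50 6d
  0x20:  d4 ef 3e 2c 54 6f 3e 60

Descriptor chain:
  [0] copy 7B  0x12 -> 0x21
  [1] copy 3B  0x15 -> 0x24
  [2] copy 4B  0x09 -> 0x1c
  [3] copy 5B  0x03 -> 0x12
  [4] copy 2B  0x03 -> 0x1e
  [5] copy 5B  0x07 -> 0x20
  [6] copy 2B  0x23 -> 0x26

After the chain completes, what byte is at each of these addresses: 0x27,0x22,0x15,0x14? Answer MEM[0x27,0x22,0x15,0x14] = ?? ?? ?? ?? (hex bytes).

#0 dst[0x21+7] := {0xce,0xba,0xa0,0x02,0x48,0xd5,0xee}
#1 dst[0x24+3] := {0x02,0x48,0xd5}
#2 dst[0x1c+4] := {0x7e,0x7d,0x76,0xb1}
#3 dst[0x12+5] := {0x23,0xa3,0x93,0x61,0x7c}
#4 dst[0x1e+2] := {0x23,0xa3}
#5 dst[0x20+5] := {0x7c,0xa1,0x7e,0x7d,0x76}
#6 dst[0x26+2] := {0x7d,0x76}
query mem[0x27]=0x76, mem[0x22]=0x7e, mem[0x15]=0x61, mem[0x14]=0x93

MEM[0x27,0x22,0x15,0x14] = 76 7e 61 93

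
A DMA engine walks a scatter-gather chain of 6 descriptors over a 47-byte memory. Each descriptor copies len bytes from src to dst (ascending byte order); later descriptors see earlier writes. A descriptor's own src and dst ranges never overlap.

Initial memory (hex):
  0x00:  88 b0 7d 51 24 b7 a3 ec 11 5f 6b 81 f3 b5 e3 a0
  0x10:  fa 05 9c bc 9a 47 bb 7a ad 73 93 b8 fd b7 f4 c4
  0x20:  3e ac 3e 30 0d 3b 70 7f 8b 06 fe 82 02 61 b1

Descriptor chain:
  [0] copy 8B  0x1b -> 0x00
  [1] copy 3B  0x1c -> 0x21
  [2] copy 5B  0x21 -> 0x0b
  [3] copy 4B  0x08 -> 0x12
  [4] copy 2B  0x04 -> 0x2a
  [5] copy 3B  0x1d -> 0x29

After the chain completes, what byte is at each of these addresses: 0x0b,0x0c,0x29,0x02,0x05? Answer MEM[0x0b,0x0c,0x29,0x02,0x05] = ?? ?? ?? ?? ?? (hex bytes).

MEM[0x0b,0x0c,0x29,0x02,0x05] = fd b7 b7 b7 3e

[0] 0x1b->0x00 len=8 : b8 fd b7 f4 c4 3e ac 3e
[1] 0x1c->0x21 len=3 : fd b7 f4
[2] 0x21->0x0b len=5 : fd b7 f4 0d 3b
[3] 0x08->0x12 len=4 : 11 5f 6b fd
[4] 0x04->0x2a len=2 : c4 3e
[5] 0x1d->0x29 len=3 : b7 f4 c4
query mem[0x0b]=0xfd, mem[0x0c]=0xb7, mem[0x29]=0xb7, mem[0x02]=0xb7, mem[0x05]=0x3e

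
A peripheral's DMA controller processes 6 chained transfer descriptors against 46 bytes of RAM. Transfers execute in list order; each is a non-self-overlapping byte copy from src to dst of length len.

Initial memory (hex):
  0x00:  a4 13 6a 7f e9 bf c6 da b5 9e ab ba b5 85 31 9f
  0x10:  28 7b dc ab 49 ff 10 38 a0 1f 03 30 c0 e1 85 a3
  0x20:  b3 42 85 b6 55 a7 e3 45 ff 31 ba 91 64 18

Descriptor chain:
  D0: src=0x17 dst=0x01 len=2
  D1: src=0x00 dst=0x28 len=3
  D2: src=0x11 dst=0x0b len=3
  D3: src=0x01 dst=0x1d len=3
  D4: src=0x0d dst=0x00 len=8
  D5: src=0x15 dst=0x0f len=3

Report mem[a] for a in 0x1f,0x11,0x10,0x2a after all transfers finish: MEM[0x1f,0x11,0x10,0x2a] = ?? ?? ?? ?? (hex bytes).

MEM[0x1f,0x11,0x10,0x2a] = 7f 38 10 a0

D0: mem[0x01..0x02] <- [38 a0]
D1: mem[0x28..0x2a] <- [a4 38 a0]
D2: mem[0x0b..0x0d] <- [7b dc ab]
D3: mem[0x1d..0x1f] <- [38 a0 7f]
D4: mem[0x00..0x07] <- [ab 31 9f 28 7b dc ab 49]
D5: mem[0x0f..0x11] <- [ff 10 38]
query mem[0x1f]=0x7f, mem[0x11]=0x38, mem[0x10]=0x10, mem[0x2a]=0xa0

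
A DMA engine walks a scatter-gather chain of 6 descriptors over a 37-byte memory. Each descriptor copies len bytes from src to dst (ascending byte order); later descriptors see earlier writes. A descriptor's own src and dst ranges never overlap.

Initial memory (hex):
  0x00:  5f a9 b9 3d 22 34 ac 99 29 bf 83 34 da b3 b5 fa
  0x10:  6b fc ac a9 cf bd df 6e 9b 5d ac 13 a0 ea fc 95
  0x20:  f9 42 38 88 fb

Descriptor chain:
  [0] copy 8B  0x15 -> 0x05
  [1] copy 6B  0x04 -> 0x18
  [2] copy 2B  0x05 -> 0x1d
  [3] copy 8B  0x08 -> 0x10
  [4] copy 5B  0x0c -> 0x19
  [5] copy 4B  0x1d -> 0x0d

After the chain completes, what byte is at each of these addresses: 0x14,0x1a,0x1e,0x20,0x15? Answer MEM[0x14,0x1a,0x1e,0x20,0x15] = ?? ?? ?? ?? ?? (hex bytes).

MEM[0x14,0x1a,0x1e,0x20,0x15] = a0 b3 df f9 b3

#0 dst[0x05+8] := {0xbd,0xdf,0x6e,0x9b,0x5d,0xac,0x13,0xa0}
#1 dst[0x18+6] := {0x22,0xbd,0xdf,0x6e,0x9b,0x5d}
#2 dst[0x1d+2] := {0xbd,0xdf}
#3 dst[0x10+8] := {0x9b,0x5d,0xac,0x13,0xa0,0xb3,0xb5,0xfa}
#4 dst[0x19+5] := {0xa0,0xb3,0xb5,0xfa,0x9b}
#5 dst[0x0d+4] := {0x9b,0xdf,0x95,0xf9}
query mem[0x14]=0xa0, mem[0x1a]=0xb3, mem[0x1e]=0xdf, mem[0x20]=0xf9, mem[0x15]=0xb3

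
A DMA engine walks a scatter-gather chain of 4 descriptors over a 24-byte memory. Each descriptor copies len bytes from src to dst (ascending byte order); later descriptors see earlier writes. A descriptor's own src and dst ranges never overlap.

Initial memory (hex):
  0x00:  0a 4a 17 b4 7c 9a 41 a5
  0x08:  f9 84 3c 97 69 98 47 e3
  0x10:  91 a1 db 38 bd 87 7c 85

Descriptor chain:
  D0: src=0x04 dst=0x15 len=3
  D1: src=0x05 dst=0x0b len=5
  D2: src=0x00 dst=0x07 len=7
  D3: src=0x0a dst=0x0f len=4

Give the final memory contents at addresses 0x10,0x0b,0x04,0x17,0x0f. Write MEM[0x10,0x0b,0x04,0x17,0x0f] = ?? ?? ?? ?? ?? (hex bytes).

  after D0: wrote 3B at 0x15 = 7c9a41
  after D1: wrote 5B at 0x0b = 9a41a5f984
  after D2: wrote 7B at 0x07 = 0a4a17b47c9a41
  after D3: wrote 4B at 0x0f = b47c9a41
query mem[0x10]=0x7c, mem[0x0b]=0x7c, mem[0x04]=0x7c, mem[0x17]=0x41, mem[0x0f]=0xb4

MEM[0x10,0x0b,0x04,0x17,0x0f] = 7c 7c 7c 41 b4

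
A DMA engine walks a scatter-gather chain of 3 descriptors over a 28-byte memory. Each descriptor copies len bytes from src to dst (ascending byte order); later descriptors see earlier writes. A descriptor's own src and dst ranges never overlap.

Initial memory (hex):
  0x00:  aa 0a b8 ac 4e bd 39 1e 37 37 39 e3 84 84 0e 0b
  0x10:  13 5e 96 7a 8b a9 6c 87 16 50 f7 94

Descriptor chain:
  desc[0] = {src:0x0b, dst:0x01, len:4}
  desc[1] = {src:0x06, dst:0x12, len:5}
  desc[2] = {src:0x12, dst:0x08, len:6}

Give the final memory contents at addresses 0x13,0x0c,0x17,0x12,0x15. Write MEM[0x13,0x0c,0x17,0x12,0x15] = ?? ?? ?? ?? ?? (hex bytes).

MEM[0x13,0x0c,0x17,0x12,0x15] = 1e 39 87 39 37

[0] 0x0b->0x01 len=4 : e3 84 84 0e
[1] 0x06->0x12 len=5 : 39 1e 37 37 39
[2] 0x12->0x08 len=6 : 39 1e 37 37 39 87
query mem[0x13]=0x1e, mem[0x0c]=0x39, mem[0x17]=0x87, mem[0x12]=0x39, mem[0x15]=0x37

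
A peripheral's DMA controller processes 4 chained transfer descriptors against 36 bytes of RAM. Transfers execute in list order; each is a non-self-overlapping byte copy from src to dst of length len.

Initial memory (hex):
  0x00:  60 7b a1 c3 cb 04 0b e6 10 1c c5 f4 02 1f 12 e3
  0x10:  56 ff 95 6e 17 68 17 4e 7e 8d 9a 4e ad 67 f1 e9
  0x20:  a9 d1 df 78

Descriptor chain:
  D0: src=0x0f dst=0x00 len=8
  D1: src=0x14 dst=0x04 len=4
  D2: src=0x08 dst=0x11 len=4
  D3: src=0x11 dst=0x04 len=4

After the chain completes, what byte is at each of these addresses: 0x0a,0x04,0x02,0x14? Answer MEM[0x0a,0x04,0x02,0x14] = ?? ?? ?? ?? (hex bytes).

[0] 0x0f->0x00 len=8 : e3 56 ff 95 6e 17 68 17
[1] 0x14->0x04 len=4 : 17 68 17 4e
[2] 0x08->0x11 len=4 : 10 1c c5 f4
[3] 0x11->0x04 len=4 : 10 1c c5 f4
query mem[0x0a]=0xc5, mem[0x04]=0x10, mem[0x02]=0xff, mem[0x14]=0xf4

MEM[0x0a,0x04,0x02,0x14] = c5 10 ff f4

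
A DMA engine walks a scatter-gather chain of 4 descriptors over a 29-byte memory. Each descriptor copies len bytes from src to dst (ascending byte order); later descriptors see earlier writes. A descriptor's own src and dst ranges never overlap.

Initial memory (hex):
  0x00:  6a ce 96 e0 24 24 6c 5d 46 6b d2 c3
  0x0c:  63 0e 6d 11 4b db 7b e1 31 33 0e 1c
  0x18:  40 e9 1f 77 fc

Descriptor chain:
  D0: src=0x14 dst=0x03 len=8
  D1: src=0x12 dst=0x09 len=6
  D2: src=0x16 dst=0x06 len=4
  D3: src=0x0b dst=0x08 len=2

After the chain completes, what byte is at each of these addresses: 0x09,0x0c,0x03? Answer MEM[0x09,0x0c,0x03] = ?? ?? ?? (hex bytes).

MEM[0x09,0x0c,0x03] = 33 33 31

#0 dst[0x03+8] := {0x31,0x33,0x0e,0x1c,0x40,0xe9,0x1f,0x77}
#1 dst[0x09+6] := {0x7b,0xe1,0x31,0x33,0x0e,0x1c}
#2 dst[0x06+4] := {0x0e,0x1c,0x40,0xe9}
#3 dst[0x08+2] := {0x31,0x33}
query mem[0x09]=0x33, mem[0x0c]=0x33, mem[0x03]=0x31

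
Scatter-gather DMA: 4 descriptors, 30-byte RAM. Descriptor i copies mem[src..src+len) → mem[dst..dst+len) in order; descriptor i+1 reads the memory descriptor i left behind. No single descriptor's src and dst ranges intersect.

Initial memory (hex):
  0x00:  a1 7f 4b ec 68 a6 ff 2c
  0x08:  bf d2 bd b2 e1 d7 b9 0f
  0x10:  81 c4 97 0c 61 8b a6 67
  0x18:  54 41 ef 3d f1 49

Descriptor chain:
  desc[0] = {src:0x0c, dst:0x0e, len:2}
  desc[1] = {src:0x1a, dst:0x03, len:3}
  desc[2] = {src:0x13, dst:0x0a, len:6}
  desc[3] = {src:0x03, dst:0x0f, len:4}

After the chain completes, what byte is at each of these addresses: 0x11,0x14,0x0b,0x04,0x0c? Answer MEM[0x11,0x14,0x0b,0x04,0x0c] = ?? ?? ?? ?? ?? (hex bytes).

MEM[0x11,0x14,0x0b,0x04,0x0c] = f1 61 61 3d 8b

#0 dst[0x0e+2] := {0xe1,0xd7}
#1 dst[0x03+3] := {0xef,0x3d,0xf1}
#2 dst[0x0a+6] := {0x0c,0x61,0x8b,0xa6,0x67,0x54}
#3 dst[0x0f+4] := {0xef,0x3d,0xf1,0xff}
query mem[0x11]=0xf1, mem[0x14]=0x61, mem[0x0b]=0x61, mem[0x04]=0x3d, mem[0x0c]=0x8b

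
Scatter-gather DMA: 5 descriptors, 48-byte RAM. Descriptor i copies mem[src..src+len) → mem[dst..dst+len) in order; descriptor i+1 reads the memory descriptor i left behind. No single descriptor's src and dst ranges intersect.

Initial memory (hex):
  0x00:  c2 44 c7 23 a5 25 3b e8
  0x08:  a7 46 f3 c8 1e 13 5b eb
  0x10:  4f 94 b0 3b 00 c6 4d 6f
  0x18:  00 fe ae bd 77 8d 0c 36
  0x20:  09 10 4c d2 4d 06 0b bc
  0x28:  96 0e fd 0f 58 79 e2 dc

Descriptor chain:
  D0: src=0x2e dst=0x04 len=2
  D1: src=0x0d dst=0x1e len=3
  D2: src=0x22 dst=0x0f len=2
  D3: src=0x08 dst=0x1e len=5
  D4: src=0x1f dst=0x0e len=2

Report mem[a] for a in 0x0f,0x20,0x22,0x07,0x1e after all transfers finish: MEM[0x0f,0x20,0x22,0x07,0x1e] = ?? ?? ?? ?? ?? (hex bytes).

MEM[0x0f,0x20,0x22,0x07,0x1e] = f3 f3 1e e8 a7

#0 dst[0x04+2] := {0xe2,0xdc}
#1 dst[0x1e+3] := {0x13,0x5b,0xeb}
#2 dst[0x0f+2] := {0x4c,0xd2}
#3 dst[0x1e+5] := {0xa7,0x46,0xf3,0xc8,0x1e}
#4 dst[0x0e+2] := {0x46,0xf3}
query mem[0x0f]=0xf3, mem[0x20]=0xf3, mem[0x22]=0x1e, mem[0x07]=0xe8, mem[0x1e]=0xa7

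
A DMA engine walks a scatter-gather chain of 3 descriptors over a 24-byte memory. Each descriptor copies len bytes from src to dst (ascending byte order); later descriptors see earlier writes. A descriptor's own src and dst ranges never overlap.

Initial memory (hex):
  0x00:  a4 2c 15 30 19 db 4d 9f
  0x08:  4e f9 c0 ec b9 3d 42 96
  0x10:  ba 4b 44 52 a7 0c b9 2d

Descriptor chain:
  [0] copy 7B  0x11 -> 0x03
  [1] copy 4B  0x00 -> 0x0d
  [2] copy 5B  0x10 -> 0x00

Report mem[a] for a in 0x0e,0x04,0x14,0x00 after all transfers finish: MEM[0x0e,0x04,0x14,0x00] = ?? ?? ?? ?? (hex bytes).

D0: mem[0x03..0x09] <- [4b 44 52 a7 0c b9 2d]
D1: mem[0x0d..0x10] <- [a4 2c 15 4b]
D2: mem[0x00..0x04] <- [4b 4b 44 52 a7]
query mem[0x0e]=0x2c, mem[0x04]=0xa7, mem[0x14]=0xa7, mem[0x00]=0x4b

MEM[0x0e,0x04,0x14,0x00] = 2c a7 a7 4b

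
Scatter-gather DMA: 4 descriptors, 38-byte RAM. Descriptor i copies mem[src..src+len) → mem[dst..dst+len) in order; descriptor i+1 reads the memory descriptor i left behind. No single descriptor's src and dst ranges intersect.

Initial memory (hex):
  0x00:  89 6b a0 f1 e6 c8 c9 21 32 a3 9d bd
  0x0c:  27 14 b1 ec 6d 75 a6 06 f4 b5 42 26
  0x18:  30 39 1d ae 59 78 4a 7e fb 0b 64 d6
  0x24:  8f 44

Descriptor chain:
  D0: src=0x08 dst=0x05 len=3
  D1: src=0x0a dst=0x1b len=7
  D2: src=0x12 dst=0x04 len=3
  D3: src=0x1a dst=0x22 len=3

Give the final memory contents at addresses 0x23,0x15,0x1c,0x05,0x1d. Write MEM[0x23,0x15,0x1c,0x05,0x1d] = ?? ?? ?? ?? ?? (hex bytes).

MEM[0x23,0x15,0x1c,0x05,0x1d] = 9d b5 bd 06 27

D0: mem[0x05..0x07] <- [32 a3 9d]
D1: mem[0x1b..0x21] <- [9d bd 27 14 b1 ec 6d]
D2: mem[0x04..0x06] <- [a6 06 f4]
D3: mem[0x22..0x24] <- [1d 9d bd]
query mem[0x23]=0x9d, mem[0x15]=0xb5, mem[0x1c]=0xbd, mem[0x05]=0x06, mem[0x1d]=0x27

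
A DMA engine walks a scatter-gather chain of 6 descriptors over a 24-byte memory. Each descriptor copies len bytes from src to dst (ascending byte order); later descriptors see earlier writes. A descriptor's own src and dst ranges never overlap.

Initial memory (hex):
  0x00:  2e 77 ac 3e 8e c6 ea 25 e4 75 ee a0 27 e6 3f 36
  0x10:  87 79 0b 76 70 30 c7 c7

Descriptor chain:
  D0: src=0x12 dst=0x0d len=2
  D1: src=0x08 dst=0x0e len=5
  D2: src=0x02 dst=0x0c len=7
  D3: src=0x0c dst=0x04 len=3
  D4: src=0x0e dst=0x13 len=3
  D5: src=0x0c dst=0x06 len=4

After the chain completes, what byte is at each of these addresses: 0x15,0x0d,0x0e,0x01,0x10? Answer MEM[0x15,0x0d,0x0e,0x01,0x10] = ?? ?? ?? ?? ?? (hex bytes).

MEM[0x15,0x0d,0x0e,0x01,0x10] = ea 3e 8e 77 ea

D0: mem[0x0d..0x0e] <- [0b 76]
D1: mem[0x0e..0x12] <- [e4 75 ee a0 27]
D2: mem[0x0c..0x12] <- [ac 3e 8e c6 ea 25 e4]
D3: mem[0x04..0x06] <- [ac 3e 8e]
D4: mem[0x13..0x15] <- [8e c6 ea]
D5: mem[0x06..0x09] <- [ac 3e 8e c6]
query mem[0x15]=0xea, mem[0x0d]=0x3e, mem[0x0e]=0x8e, mem[0x01]=0x77, mem[0x10]=0xea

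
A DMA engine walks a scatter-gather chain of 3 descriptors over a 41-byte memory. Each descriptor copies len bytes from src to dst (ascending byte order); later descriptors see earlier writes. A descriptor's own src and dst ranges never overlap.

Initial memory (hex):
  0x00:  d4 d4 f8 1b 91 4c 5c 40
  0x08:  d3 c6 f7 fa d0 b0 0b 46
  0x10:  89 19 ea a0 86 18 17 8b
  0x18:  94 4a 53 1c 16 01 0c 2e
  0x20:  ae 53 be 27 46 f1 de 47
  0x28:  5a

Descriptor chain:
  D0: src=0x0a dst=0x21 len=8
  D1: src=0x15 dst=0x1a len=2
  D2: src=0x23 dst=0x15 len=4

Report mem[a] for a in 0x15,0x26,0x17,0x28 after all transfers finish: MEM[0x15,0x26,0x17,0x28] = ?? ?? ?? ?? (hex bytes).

MEM[0x15,0x26,0x17,0x28] = d0 46 0b 19

[0] 0x0a->0x21 len=8 : f7 fa d0 b0 0b 46 89 19
[1] 0x15->0x1a len=2 : 18 17
[2] 0x23->0x15 len=4 : d0 b0 0b 46
query mem[0x15]=0xd0, mem[0x26]=0x46, mem[0x17]=0x0b, mem[0x28]=0x19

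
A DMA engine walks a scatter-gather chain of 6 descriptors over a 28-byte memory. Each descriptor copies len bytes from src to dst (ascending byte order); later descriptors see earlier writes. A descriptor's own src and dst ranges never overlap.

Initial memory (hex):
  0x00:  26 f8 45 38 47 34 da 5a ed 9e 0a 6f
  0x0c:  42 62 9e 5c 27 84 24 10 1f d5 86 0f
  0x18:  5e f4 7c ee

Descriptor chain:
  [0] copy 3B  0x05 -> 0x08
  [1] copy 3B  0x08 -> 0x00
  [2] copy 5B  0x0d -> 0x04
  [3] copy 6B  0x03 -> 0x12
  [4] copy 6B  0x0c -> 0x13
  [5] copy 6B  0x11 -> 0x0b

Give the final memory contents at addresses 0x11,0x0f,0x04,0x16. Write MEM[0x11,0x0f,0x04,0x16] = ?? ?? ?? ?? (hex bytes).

D0: mem[0x08..0x0a] <- [34 da 5a]
D1: mem[0x00..0x02] <- [34 da 5a]
D2: mem[0x04..0x08] <- [62 9e 5c 27 84]
D3: mem[0x12..0x17] <- [38 62 9e 5c 27 84]
D4: mem[0x13..0x18] <- [42 62 9e 5c 27 84]
D5: mem[0x0b..0x10] <- [84 38 42 62 9e 5c]
query mem[0x11]=0x84, mem[0x0f]=0x9e, mem[0x04]=0x62, mem[0x16]=0x5c

MEM[0x11,0x0f,0x04,0x16] = 84 9e 62 5c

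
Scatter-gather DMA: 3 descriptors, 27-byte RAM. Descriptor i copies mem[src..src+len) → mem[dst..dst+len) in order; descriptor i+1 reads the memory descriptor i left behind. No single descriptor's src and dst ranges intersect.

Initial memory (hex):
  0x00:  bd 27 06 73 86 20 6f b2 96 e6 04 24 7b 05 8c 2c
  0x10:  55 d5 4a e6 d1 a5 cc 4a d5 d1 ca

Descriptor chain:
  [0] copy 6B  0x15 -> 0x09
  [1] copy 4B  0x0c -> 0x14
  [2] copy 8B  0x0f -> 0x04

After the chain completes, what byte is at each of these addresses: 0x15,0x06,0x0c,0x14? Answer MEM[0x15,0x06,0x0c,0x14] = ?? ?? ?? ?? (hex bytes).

  after D0: wrote 6B at 0x09 = a5cc4ad5d1ca
  after D1: wrote 4B at 0x14 = d5d1ca2c
  after D2: wrote 8B at 0x04 = 2c55d54ae6d5d1ca
query mem[0x15]=0xd1, mem[0x06]=0xd5, mem[0x0c]=0xd5, mem[0x14]=0xd5

MEM[0x15,0x06,0x0c,0x14] = d1 d5 d5 d5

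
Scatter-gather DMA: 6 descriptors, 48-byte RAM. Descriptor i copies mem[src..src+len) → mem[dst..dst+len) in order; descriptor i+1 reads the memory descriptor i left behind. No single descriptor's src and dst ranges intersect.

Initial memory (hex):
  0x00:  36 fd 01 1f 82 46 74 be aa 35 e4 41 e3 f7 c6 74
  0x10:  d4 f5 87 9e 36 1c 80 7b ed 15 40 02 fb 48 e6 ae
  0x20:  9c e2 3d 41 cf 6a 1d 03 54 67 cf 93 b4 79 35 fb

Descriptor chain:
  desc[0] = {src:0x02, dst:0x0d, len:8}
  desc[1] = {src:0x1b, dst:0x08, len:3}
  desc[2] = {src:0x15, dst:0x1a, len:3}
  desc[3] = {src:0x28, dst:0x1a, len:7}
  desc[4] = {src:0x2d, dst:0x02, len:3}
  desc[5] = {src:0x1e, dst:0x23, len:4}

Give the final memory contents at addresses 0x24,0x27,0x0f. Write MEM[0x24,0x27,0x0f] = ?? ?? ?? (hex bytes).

#0 dst[0x0d+8] := {0x01,0x1f,0x82,0x46,0x74,0xbe,0xaa,0x35}
#1 dst[0x08+3] := {0x02,0xfb,0x48}
#2 dst[0x1a+3] := {0x1c,0x80,0x7b}
#3 dst[0x1a+7] := {0x54,0x67,0xcf,0x93,0xb4,0x79,0x35}
#4 dst[0x02+3] := {0x79,0x35,0xfb}
#5 dst[0x23+4] := {0xb4,0x79,0x35,0xe2}
query mem[0x24]=0x79, mem[0x27]=0x03, mem[0x0f]=0x82

MEM[0x24,0x27,0x0f] = 79 03 82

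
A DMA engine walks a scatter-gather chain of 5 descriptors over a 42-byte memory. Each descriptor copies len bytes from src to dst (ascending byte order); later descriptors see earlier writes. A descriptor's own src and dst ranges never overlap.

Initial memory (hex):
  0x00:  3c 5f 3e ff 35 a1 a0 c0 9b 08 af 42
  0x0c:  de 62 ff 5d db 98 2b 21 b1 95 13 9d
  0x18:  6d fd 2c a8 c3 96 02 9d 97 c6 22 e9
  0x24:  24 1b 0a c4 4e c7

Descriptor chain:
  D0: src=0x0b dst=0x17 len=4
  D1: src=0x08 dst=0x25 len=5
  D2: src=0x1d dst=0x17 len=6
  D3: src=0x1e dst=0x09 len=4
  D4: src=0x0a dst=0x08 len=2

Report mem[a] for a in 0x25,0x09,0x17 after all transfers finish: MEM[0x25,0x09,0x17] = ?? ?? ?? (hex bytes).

[0] 0x0b->0x17 len=4 : 42 de 62 ff
[1] 0x08->0x25 len=5 : 9b 08 af 42 de
[2] 0x1d->0x17 len=6 : 96 02 9d 97 c6 22
[3] 0x1e->0x09 len=4 : 02 9d 97 c6
[4] 0x0a->0x08 len=2 : 9d 97
query mem[0x25]=0x9b, mem[0x09]=0x97, mem[0x17]=0x96

MEM[0x25,0x09,0x17] = 9b 97 96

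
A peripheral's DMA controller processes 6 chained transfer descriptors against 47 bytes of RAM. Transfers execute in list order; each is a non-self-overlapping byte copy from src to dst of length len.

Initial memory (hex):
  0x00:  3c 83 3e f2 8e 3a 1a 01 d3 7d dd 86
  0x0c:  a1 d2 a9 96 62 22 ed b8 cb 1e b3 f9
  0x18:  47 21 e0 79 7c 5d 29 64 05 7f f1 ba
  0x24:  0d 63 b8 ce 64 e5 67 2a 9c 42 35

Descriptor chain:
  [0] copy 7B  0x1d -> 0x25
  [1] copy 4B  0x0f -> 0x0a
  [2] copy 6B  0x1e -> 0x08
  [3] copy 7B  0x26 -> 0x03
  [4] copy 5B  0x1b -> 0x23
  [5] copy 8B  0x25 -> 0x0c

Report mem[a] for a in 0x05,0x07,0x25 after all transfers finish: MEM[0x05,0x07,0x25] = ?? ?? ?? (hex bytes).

  after D0: wrote 7B at 0x25 = 5d2964057ff1ba
  after D1: wrote 4B at 0x0a = 966222ed
  after D2: wrote 6B at 0x08 = 2964057ff1ba
  after D3: wrote 7B at 0x03 = 2964057ff1ba9c
  after D4: wrote 5B at 0x23 = 797c5d2964
  after D5: wrote 8B at 0x0c = 5d2964057ff1ba9c
query mem[0x05]=0x05, mem[0x07]=0xf1, mem[0x25]=0x5d

MEM[0x05,0x07,0x25] = 05 f1 5d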